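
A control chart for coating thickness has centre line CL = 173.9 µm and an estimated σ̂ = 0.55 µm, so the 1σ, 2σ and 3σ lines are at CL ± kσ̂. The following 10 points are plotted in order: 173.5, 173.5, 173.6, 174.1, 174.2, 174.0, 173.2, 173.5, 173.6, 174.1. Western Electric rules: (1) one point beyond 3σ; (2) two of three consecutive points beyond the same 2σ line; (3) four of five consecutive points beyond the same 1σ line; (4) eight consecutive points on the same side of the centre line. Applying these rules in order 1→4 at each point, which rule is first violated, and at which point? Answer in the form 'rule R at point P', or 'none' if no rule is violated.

Zone of each point (C = within 1σ̂, B = 1σ̂–2σ̂, A = 2σ̂–3σ̂, * = beyond 3σ̂; sign = side of CL): 1:-C, 2:-C, 3:-C, 4:+C, 5:+C, 6:+C, 7:-B, 8:-C, 9:-C, 10:+C
No rule fires across all 10 points.

none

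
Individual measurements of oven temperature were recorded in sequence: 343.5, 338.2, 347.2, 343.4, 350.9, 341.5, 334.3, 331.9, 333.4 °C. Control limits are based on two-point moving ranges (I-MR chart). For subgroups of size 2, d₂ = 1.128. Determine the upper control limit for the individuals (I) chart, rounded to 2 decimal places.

355.80

X̄ = (343.5 + 338.2 + 347.2 + 343.4 + 350.9 + 341.5 + 334.3 + 331.9 + 333.4) / 9 = 340.4778
Moving ranges: 5.3, 9.0, 3.8, 7.5, 9.4, 7.2, 2.4, 1.5; M̄R̄ = 46.1000 / 8 = 5.7625
UCL = X̄ + 3·M̄R̄/d₂ = 340.4778 + 3 × 5.7625 / 1.128 = 355.8036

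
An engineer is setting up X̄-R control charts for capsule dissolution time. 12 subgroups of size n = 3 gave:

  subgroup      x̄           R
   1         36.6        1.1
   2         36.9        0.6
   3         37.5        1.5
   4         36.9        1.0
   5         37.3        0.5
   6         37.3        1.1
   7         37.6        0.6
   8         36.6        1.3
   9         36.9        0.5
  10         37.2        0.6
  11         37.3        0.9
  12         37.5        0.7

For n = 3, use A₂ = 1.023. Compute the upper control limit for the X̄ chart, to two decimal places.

X̄̄ = (36.6 + 36.9 + 37.5 + 36.9 + 37.3 + 37.3 + 37.6 + 36.6 + 36.9 + 37.2 + 37.3 + 37.5) / 12 = 445.6000 / 12 = 37.1333
R̄ = (1.1 + 0.6 + 1.5 + 1.0 + 0.5 + 1.1 + 0.6 + 1.3 + 0.5 + 0.6 + 0.9 + 0.7) / 12 = 10.4000 / 12 = 0.8667
UCL = X̄̄ + A₂·R̄ = 37.1333 + 1.023 × 0.8667 = 38.0199

38.02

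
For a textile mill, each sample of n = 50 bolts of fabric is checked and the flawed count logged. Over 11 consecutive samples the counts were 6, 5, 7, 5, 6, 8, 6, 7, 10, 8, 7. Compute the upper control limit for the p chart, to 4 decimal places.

p̄ = Σdᵢ / (k·n) = 75 / (11 × 50) = 0.13636
UCL = p̄ + 3·√(p̄(1−p̄)/n) = 0.13636 + 3 × √(0.13636×0.86364/50) = 0.13636 + 3 × 0.04853 = 0.28196

0.2820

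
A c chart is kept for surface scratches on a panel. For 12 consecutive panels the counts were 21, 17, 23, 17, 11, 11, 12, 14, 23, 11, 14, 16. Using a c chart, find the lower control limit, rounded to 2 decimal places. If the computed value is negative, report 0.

3.90

c̄ = (21 + 17 + 23 + 17 + 11 + 11 + 12 + 14 + 23 + 11 + 14 + 16) / 12 = 190 / 12 = 15.8333
LCL = c̄ − 3√c̄ = 15.8333 − 3 × 3.9791 = 3.8960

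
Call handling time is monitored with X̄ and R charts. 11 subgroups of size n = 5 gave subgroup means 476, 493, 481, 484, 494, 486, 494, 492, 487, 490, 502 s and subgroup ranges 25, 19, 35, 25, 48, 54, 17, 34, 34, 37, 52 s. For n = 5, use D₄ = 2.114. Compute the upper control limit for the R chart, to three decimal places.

73.029

R̄ = (25 + 19 + 35 + 25 + 48 + 54 + 17 + 34 + 34 + 37 + 52) / 11 = 380.0000 / 11 = 34.5455
UCL_R = D₄·R̄ = 2.114 × 34.5455 = 73.0291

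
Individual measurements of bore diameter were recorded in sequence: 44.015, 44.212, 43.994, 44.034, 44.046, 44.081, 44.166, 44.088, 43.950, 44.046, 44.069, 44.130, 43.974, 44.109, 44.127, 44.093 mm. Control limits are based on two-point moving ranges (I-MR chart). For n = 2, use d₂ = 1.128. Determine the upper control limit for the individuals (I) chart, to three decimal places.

X̄ = (44.015 + 44.212 + 43.994 + 44.034 + 44.046 + 44.081 + 44.166 + 44.088 + 43.950 + 44.046 + 44.069 + 44.130 + 43.974 + 44.109 + 44.127 + 44.093) / 16 = 44.0709
Moving ranges: 0.197, 0.218, 0.040, 0.012, 0.035, 0.085, 0.078, 0.138, 0.096, 0.023, 0.061, 0.156, 0.135, 0.018, 0.034; M̄R̄ = 1.3260 / 15 = 0.0884
UCL = X̄ + 3·M̄R̄/d₂ = 44.0709 + 3 × 0.0884 / 1.128 = 44.3060

44.306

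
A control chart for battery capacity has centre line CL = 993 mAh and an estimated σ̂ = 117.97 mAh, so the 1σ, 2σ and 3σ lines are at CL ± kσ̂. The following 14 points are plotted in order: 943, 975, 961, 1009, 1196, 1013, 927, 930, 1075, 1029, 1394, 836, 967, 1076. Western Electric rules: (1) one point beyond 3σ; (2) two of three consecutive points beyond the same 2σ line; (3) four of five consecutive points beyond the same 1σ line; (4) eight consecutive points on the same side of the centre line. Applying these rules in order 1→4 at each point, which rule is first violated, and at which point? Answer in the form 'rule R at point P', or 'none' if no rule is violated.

rule 1 at point 11

Zone of each point (C = within 1σ̂, B = 1σ̂–2σ̂, A = 2σ̂–3σ̂, * = beyond 3σ̂; sign = side of CL): 1:-C, 2:-C, 3:-C, 4:+C, 5:+B, 6:+C, 7:-C, 8:-C, 9:+C, 10:+C, 11:+*, 12:-B, 13:-C, 14:+C
Rule 1 (one point beyond the 3σ limits) is satisfied at point 11.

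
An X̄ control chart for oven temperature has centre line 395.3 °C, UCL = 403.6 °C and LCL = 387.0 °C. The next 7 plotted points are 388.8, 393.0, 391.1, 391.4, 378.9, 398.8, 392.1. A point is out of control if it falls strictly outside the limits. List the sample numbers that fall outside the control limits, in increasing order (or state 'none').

Compare each point to [387.0, 403.6]: sample 5 = 378.9 < LCL.

5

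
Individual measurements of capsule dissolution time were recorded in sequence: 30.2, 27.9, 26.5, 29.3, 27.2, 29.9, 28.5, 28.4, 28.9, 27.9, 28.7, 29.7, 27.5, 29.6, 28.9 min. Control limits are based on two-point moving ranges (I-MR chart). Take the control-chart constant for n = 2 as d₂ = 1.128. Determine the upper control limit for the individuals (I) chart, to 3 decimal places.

32.615

X̄ = (30.2 + 27.9 + 26.5 + 29.3 + 27.2 + 29.9 + 28.5 + 28.4 + 28.9 + 27.9 + 28.7 + 29.7 + 27.5 + 29.6 + 28.9) / 15 = 28.6067
Moving ranges: 2.3, 1.4, 2.8, 2.1, 2.7, 1.4, 0.1, 0.5, 1.0, 0.8, 1.0, 2.2, 2.1, 0.7; M̄R̄ = 21.1000 / 14 = 1.5071
UCL = X̄ + 3·M̄R̄/d₂ = 28.6067 + 3 × 1.5071 / 1.128 = 32.6150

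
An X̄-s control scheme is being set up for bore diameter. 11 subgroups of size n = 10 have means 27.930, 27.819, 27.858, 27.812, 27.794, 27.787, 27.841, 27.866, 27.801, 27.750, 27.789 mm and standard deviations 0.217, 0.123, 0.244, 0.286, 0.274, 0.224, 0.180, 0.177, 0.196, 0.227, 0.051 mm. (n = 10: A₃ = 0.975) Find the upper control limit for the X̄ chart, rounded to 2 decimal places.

X̄̄ = (27.930 + 27.819 + 27.858 + 27.812 + 27.794 + 27.787 + 27.841 + 27.866 + 27.801 + 27.750 + 27.789) / 11 = 27.8225
s̄ = (0.217 + 0.123 + 0.244 + 0.286 + 0.274 + 0.224 + 0.180 + 0.177 + 0.196 + 0.227 + 0.051) / 11 = 0.1999
UCL = X̄̄ + A₃·s̄ = 27.8225 + 0.975 × 0.1999 = 28.0174

28.02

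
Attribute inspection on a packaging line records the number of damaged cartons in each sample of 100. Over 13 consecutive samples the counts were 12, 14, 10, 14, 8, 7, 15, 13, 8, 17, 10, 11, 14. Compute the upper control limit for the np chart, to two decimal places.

p̄ = Σdᵢ / (k·n) = 153 / (13 × 100) = 0.11769
UCL = np̄ + 3·√(np̄(1−p̄)) = 11.7692 + 3 × √(11.7692×0.88231) = 11.7692 + 3 × 3.2224 = 21.4365

21.44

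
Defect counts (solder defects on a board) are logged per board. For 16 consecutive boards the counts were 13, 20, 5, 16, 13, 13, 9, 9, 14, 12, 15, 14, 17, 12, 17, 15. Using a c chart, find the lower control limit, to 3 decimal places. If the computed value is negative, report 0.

c̄ = (13 + 20 + 5 + 16 + 13 + 13 + 9 + 9 + 14 + 12 + 15 + 14 + 17 + 12 + 17 + 15) / 16 = 214 / 16 = 13.3750
LCL = c̄ − 3√c̄ = 13.3750 − 3 × 3.6572 = 2.4034

2.403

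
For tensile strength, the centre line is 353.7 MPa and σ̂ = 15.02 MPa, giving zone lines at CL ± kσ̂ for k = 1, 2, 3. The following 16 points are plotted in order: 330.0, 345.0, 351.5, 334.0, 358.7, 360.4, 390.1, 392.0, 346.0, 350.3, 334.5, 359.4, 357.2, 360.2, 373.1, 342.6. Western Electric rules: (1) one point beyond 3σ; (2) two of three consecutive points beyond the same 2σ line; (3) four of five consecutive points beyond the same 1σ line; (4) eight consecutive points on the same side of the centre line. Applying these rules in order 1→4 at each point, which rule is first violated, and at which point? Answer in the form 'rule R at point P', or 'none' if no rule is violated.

Zone of each point (C = within 1σ̂, B = 1σ̂–2σ̂, A = 2σ̂–3σ̂, * = beyond 3σ̂; sign = side of CL): 1:-B, 2:-C, 3:-C, 4:-B, 5:+C, 6:+C, 7:+A, 8:+A, 9:-C, 10:-C, 11:-B, 12:+C, 13:+C, 14:+C, 15:+B, 16:-C
Rule 2 (two of three consecutive points beyond the same 2σ limit) is satisfied at point 8.

rule 2 at point 8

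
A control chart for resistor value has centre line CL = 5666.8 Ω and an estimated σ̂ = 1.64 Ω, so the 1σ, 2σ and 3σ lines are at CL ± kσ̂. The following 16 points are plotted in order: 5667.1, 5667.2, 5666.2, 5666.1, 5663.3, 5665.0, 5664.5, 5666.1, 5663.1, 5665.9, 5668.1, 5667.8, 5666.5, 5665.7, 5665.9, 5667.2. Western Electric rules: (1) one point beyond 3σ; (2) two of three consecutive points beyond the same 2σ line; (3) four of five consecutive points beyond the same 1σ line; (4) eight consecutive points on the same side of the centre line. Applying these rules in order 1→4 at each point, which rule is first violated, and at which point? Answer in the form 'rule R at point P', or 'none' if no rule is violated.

rule 3 at point 9

Zone of each point (C = within 1σ̂, B = 1σ̂–2σ̂, A = 2σ̂–3σ̂, * = beyond 3σ̂; sign = side of CL): 1:+C, 2:+C, 3:-C, 4:-C, 5:-A, 6:-B, 7:-B, 8:-C, 9:-A, 10:-C, 11:+C, 12:+C, 13:-C, 14:-C, 15:-C, 16:+C
Rule 3 (four of five consecutive points beyond the same 1σ limit) is satisfied at point 9.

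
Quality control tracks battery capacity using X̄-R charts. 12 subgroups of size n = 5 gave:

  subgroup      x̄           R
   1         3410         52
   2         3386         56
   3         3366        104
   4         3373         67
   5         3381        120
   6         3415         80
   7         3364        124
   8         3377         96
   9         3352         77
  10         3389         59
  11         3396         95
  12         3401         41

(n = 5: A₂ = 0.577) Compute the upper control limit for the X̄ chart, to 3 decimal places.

X̄̄ = (3410 + 3386 + 3366 + 3373 + 3381 + 3415 + 3364 + 3377 + 3352 + 3389 + 3396 + 3401) / 12 = 40610.0000 / 12 = 3384.1667
R̄ = (52 + 56 + 104 + 67 + 120 + 80 + 124 + 96 + 77 + 59 + 95 + 41) / 12 = 971.0000 / 12 = 80.9167
UCL = X̄̄ + A₂·R̄ = 3384.1667 + 0.577 × 80.9167 = 3430.8556

3430.856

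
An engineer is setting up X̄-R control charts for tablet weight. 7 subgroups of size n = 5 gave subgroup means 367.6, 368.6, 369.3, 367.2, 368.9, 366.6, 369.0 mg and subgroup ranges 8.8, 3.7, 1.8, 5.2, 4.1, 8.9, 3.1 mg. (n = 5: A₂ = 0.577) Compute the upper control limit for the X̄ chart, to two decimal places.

X̄̄ = (367.6 + 368.6 + 369.3 + 367.2 + 368.9 + 366.6 + 369.0) / 7 = 2577.2000 / 7 = 368.1714
R̄ = (8.8 + 3.7 + 1.8 + 5.2 + 4.1 + 8.9 + 3.1) / 7 = 35.6000 / 7 = 5.0857
UCL = X̄̄ + A₂·R̄ = 368.1714 + 0.577 × 5.0857 = 371.1059

371.11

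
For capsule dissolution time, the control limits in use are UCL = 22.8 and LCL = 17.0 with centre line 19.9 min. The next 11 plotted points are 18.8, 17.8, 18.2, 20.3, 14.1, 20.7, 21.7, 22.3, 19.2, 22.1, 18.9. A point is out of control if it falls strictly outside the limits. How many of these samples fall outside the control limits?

Compare each point to [17.0, 22.8]: sample 5 = 14.1 < LCL.

1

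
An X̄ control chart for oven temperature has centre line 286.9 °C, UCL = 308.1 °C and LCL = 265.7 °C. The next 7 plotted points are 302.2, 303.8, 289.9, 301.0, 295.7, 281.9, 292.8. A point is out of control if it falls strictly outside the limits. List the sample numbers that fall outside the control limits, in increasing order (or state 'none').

All 7 points lie within [265.7, 308.1].

none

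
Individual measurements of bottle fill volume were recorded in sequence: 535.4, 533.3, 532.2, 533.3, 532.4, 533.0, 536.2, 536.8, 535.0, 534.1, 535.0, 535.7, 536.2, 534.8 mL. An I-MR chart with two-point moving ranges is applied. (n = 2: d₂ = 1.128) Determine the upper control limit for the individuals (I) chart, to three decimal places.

X̄ = (535.4 + 533.3 + 532.2 + 533.3 + 532.4 + 533.0 + 536.2 + 536.8 + 535.0 + 534.1 + 535.0 + 535.7 + 536.2 + 534.8) / 14 = 534.5286
Moving ranges: 2.1, 1.1, 1.1, 0.9, 0.6, 3.2, 0.6, 1.8, 0.9, 0.9, 0.7, 0.5, 1.4; M̄R̄ = 15.8000 / 13 = 1.2154
UCL = X̄ + 3·M̄R̄/d₂ = 534.5286 + 3 × 1.2154 / 1.128 = 537.7610

537.761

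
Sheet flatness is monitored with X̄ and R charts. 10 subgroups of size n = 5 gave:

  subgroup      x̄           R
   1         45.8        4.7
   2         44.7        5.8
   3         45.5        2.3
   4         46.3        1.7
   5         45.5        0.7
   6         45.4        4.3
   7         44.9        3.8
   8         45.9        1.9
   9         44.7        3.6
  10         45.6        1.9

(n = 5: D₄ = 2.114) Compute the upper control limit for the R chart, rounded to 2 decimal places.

6.49

R̄ = (4.7 + 5.8 + 2.3 + 1.7 + 0.7 + 4.3 + 3.8 + 1.9 + 3.6 + 1.9) / 10 = 30.7000 / 10 = 3.0700
UCL_R = D₄·R̄ = 2.114 × 3.0700 = 6.4900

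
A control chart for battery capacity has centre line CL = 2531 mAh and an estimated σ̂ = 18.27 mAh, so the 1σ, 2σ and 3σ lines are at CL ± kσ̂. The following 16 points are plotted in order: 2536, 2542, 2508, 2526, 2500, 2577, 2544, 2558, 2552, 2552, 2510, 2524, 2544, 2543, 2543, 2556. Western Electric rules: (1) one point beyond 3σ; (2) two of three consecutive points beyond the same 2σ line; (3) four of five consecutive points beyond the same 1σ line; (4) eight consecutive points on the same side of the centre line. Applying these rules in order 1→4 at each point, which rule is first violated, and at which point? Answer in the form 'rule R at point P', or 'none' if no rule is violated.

rule 3 at point 10

Zone of each point (C = within 1σ̂, B = 1σ̂–2σ̂, A = 2σ̂–3σ̂, * = beyond 3σ̂; sign = side of CL): 1:+C, 2:+C, 3:-B, 4:-C, 5:-B, 6:+A, 7:+C, 8:+B, 9:+B, 10:+B, 11:-B, 12:-C, 13:+C, 14:+C, 15:+C, 16:+B
Rule 3 (four of five consecutive points beyond the same 1σ limit) is satisfied at point 10.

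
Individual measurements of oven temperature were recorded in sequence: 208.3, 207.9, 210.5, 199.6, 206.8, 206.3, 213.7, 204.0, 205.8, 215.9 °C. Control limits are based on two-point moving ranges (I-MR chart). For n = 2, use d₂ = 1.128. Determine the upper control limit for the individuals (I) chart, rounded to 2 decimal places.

222.83

X̄ = (208.3 + 207.9 + 210.5 + 199.6 + 206.8 + 206.3 + 213.7 + 204.0 + 205.8 + 215.9) / 10 = 207.8800
Moving ranges: 0.4, 2.6, 10.9, 7.2, 0.5, 7.4, 9.7, 1.8, 10.1; M̄R̄ = 50.6000 / 9 = 5.6222
UCL = X̄ + 3·M̄R̄/d₂ = 207.8800 + 3 × 5.6222 / 1.128 = 222.8327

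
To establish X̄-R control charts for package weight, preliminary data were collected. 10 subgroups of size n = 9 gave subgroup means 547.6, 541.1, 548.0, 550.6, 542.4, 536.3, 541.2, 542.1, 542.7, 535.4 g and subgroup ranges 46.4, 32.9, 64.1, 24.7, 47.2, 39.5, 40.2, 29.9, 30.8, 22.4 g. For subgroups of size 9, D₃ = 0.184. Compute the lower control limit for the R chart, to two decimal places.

6.96

R̄ = (46.4 + 32.9 + 64.1 + 24.7 + 47.2 + 39.5 + 40.2 + 29.9 + 30.8 + 22.4) / 10 = 378.1000 / 10 = 37.8100
LCL_R = D₃·R̄ = 0.184 × 37.8100 = 6.9570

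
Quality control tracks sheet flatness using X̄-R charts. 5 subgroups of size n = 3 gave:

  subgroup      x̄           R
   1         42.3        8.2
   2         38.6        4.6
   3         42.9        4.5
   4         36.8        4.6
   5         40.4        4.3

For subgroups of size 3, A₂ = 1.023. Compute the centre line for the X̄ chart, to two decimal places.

40.20

X̄̄ = (42.3 + 38.6 + 42.9 + 36.8 + 40.4) / 5 = 201.0000 / 5 = 40.2000
CL = X̄̄ = 40.2000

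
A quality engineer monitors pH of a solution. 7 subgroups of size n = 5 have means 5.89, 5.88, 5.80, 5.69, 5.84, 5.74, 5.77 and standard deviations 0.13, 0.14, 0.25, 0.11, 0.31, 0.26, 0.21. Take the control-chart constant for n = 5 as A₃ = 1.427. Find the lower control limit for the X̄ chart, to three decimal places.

5.514

X̄̄ = (5.89 + 5.88 + 5.80 + 5.69 + 5.84 + 5.74 + 5.77) / 7 = 5.8014
s̄ = (0.13 + 0.14 + 0.25 + 0.11 + 0.31 + 0.26 + 0.21) / 7 = 0.2014
LCL = X̄̄ − A₃·s̄ = 5.8014 − 1.427 × 0.2014 = 5.5140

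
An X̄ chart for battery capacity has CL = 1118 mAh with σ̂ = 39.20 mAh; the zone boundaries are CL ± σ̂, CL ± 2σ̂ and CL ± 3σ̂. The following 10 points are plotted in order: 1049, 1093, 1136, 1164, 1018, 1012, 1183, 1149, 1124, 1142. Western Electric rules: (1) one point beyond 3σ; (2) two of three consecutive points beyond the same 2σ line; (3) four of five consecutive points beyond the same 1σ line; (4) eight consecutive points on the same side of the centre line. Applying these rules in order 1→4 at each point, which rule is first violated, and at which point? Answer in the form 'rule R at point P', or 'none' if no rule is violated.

rule 2 at point 6

Zone of each point (C = within 1σ̂, B = 1σ̂–2σ̂, A = 2σ̂–3σ̂, * = beyond 3σ̂; sign = side of CL): 1:-B, 2:-C, 3:+C, 4:+B, 5:-A, 6:-A, 7:+B, 8:+C, 9:+C, 10:+C
Rule 2 (two of three consecutive points beyond the same 2σ limit) is satisfied at point 6.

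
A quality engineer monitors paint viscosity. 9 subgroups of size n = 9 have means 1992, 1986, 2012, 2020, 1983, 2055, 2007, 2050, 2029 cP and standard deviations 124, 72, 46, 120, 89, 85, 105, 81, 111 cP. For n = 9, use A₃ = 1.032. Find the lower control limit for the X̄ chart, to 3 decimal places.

1919.372

X̄̄ = (1992 + 1986 + 2012 + 2020 + 1983 + 2055 + 2007 + 2050 + 2029) / 9 = 2014.8889
s̄ = (124 + 72 + 46 + 120 + 89 + 85 + 105 + 81 + 111) / 9 = 92.5556
LCL = X̄̄ − A₃·s̄ = 2014.8889 − 1.032 × 92.5556 = 1919.3716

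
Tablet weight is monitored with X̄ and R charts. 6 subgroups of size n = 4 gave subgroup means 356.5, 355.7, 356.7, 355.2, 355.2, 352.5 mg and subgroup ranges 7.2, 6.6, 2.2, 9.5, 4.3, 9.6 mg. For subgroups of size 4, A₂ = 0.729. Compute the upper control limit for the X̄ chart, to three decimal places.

X̄̄ = (356.5 + 355.7 + 356.7 + 355.2 + 355.2 + 352.5) / 6 = 2131.8000 / 6 = 355.3000
R̄ = (7.2 + 6.6 + 2.2 + 9.5 + 4.3 + 9.6) / 6 = 39.4000 / 6 = 6.5667
UCL = X̄̄ + A₂·R̄ = 355.3000 + 0.729 × 6.5667 = 360.0871

360.087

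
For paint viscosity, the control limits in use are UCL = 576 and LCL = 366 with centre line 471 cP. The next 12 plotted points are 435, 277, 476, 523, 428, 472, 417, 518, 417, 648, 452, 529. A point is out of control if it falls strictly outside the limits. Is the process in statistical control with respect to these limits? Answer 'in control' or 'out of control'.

out of control

Compare each point to [366, 576]: sample 2 = 277 < LCL; sample 10 = 648 > UCL.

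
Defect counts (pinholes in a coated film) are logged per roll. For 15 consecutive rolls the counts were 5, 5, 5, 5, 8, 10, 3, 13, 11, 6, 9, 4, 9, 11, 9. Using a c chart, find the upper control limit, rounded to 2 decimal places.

15.77

c̄ = (5 + 5 + 5 + 5 + 8 + 10 + 3 + 13 + 11 + 6 + 9 + 4 + 9 + 11 + 9) / 15 = 113 / 15 = 7.5333
UCL = c̄ + 3√c̄ = 7.5333 + 3 × √7.5333 = 7.5333 + 3 × 2.7447 = 15.7674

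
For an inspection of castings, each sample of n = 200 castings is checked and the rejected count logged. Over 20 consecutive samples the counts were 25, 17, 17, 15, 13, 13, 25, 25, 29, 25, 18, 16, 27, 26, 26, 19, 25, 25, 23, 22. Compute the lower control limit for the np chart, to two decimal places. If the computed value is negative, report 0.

p̄ = Σdᵢ / (k·n) = 431 / (20 × 200) = 0.10775
LCL = np̄ − 3·√(np̄(1−p̄)) = 21.5500 − 3 × 4.3850 = 8.3951

8.40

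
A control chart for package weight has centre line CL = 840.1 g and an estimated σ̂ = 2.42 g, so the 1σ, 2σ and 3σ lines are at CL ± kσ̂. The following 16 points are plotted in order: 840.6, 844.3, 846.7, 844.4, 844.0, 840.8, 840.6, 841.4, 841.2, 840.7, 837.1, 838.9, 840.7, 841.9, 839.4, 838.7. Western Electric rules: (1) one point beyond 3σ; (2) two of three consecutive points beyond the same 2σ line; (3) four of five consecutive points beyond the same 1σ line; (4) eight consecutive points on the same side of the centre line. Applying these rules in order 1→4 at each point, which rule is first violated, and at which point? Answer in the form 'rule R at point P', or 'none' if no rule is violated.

Zone of each point (C = within 1σ̂, B = 1σ̂–2σ̂, A = 2σ̂–3σ̂, * = beyond 3σ̂; sign = side of CL): 1:+C, 2:+B, 3:+A, 4:+B, 5:+B, 6:+C, 7:+C, 8:+C, 9:+C, 10:+C, 11:-B, 12:-C, 13:+C, 14:+C, 15:-C, 16:-C
Rule 3 (four of five consecutive points beyond the same 1σ limit) is satisfied at point 5.

rule 3 at point 5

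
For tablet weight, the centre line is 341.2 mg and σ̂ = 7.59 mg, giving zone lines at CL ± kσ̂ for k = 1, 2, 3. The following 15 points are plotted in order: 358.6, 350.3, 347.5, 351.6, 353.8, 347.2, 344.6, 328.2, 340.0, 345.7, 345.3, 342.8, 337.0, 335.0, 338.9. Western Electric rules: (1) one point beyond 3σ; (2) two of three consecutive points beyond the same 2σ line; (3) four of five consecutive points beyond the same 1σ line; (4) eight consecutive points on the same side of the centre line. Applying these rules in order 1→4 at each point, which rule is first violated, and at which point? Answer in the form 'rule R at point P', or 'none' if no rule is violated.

rule 3 at point 5

Zone of each point (C = within 1σ̂, B = 1σ̂–2σ̂, A = 2σ̂–3σ̂, * = beyond 3σ̂; sign = side of CL): 1:+A, 2:+B, 3:+C, 4:+B, 5:+B, 6:+C, 7:+C, 8:-B, 9:-C, 10:+C, 11:+C, 12:+C, 13:-C, 14:-C, 15:-C
Rule 3 (four of five consecutive points beyond the same 1σ limit) is satisfied at point 5.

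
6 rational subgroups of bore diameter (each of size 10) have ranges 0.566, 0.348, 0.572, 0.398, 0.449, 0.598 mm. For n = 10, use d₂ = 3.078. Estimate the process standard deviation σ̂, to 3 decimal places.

0.159

R̄ = (0.566 + 0.348 + 0.572 + 0.398 + 0.449 + 0.598) / 6 = 0.4885
σ̂ = R̄ / d₂ = 0.4885 / 3.078 = 0.1587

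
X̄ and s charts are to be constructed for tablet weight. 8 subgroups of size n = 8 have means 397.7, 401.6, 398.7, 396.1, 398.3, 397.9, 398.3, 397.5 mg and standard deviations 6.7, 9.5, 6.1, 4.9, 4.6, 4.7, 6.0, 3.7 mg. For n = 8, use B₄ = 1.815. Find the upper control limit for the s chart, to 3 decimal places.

s̄ = (6.7 + 9.5 + 6.1 + 4.9 + 4.6 + 4.7 + 6.0 + 3.7) / 8 = 5.7750
UCL_s = B₄·s̄ = 1.815 × 5.7750 = 10.4816

10.482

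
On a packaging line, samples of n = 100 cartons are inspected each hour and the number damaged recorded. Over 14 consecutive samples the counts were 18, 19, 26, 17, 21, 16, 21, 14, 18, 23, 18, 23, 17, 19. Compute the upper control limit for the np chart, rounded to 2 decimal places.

31.12

p̄ = Σdᵢ / (k·n) = 270 / (14 × 100) = 0.19286
UCL = np̄ + 3·√(np̄(1−p̄)) = 19.2857 + 3 × √(19.2857×0.80714) = 19.2857 + 3 × 3.9454 = 31.1220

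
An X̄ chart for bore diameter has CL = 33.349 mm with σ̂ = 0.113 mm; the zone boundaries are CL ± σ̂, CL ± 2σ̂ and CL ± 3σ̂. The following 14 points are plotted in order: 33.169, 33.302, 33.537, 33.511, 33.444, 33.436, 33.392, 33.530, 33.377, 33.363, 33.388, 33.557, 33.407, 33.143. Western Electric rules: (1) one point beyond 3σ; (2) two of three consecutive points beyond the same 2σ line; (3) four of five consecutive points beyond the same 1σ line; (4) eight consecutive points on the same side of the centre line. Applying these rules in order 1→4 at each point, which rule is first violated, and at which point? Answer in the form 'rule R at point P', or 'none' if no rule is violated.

Zone of each point (C = within 1σ̂, B = 1σ̂–2σ̂, A = 2σ̂–3σ̂, * = beyond 3σ̂; sign = side of CL): 1:-B, 2:-C, 3:+B, 4:+B, 5:+C, 6:+C, 7:+C, 8:+B, 9:+C, 10:+C, 11:+C, 12:+B, 13:+C, 14:-B
Rule 4 (eight consecutive points on the same side of the centre line) is satisfied at point 10.

rule 4 at point 10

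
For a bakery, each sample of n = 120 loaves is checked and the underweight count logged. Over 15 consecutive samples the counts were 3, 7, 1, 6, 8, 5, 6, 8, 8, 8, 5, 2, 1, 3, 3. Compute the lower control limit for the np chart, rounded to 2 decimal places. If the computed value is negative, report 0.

0.00

p̄ = Σdᵢ / (k·n) = 74 / (15 × 120) = 0.04111
LCL = np̄ − 3·√(np̄(1−p̄)) = 4.9333 − 3 × 2.1750 = -1.5916 → 0 (negative, so LCL = 0)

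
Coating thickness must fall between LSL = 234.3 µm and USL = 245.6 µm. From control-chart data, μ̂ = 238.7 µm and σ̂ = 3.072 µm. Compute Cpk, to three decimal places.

0.477

Cpu = (USL − μ̂) / (3σ̂) = (245.6 − 238.7) / (3 × 3.072) = 0.7487; Cpl = (μ̂ − LSL) / (3σ̂) = (238.7 − 234.3) / (3 × 3.072) = 0.4774; Cpk = min(Cpu, Cpl) = 0.4774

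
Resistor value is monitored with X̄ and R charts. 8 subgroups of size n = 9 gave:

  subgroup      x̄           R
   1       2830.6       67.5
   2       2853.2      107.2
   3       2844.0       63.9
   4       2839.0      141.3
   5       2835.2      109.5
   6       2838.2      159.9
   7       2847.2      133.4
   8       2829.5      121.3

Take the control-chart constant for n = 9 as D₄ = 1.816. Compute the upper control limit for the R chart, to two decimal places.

R̄ = (67.5 + 107.2 + 63.9 + 141.3 + 109.5 + 159.9 + 133.4 + 121.3) / 8 = 904.0000 / 8 = 113.0000
UCL_R = D₄·R̄ = 1.816 × 113.0000 = 205.2080

205.21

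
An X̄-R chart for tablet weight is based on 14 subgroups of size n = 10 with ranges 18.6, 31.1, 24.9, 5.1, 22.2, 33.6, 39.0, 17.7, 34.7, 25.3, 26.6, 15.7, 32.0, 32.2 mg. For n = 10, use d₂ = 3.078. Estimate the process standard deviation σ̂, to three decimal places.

R̄ = (18.6 + 31.1 + 24.9 + 5.1 + 22.2 + 33.6 + 39.0 + 17.7 + 34.7 + 25.3 + 26.6 + 15.7 + 32.0 + 32.2) / 14 = 25.6214
σ̂ = R̄ / d₂ = 25.6214 / 3.078 = 8.3241

8.324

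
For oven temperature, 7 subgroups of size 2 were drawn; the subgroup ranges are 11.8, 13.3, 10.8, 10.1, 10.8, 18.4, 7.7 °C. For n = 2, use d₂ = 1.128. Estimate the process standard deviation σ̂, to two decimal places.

R̄ = (11.8 + 13.3 + 10.8 + 10.1 + 10.8 + 18.4 + 7.7) / 7 = 11.8429
σ̂ = R̄ / d₂ = 11.8429 / 1.128 = 10.4990

10.50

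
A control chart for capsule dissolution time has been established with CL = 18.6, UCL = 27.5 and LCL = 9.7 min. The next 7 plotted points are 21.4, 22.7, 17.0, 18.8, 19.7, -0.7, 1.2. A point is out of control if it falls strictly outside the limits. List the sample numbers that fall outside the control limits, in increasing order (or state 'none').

Compare each point to [9.7, 27.5]: sample 6 = -0.7 < LCL; sample 7 = 1.2 < LCL.

6, 7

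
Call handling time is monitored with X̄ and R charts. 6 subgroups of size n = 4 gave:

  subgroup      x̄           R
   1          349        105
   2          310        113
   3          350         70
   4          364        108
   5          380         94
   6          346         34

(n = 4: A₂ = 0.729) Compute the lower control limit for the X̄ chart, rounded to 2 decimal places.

286.17

X̄̄ = (349 + 310 + 350 + 364 + 380 + 346) / 6 = 2099.0000 / 6 = 349.8333
R̄ = (105 + 113 + 70 + 108 + 94 + 34) / 6 = 524.0000 / 6 = 87.3333
LCL = X̄̄ − A₂·R̄ = 349.8333 − 0.729 × 87.3333 = 286.1673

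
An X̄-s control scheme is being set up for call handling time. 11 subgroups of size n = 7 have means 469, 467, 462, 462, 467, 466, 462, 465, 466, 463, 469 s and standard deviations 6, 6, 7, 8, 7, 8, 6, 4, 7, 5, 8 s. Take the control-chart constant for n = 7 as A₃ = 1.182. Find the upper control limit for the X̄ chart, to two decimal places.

473.01

X̄̄ = (469 + 467 + 462 + 462 + 467 + 466 + 462 + 465 + 466 + 463 + 469) / 11 = 465.2727
s̄ = (6 + 6 + 7 + 8 + 7 + 8 + 6 + 4 + 7 + 5 + 8) / 11 = 6.5455
UCL = X̄̄ + A₃·s̄ = 465.2727 + 1.182 × 6.5455 = 473.0095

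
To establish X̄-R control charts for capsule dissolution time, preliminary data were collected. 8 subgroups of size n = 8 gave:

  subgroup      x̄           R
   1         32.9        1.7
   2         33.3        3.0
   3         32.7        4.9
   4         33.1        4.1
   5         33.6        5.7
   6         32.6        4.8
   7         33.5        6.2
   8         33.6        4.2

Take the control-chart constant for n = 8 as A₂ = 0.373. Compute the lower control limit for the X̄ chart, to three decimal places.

X̄̄ = (32.9 + 33.3 + 32.7 + 33.1 + 33.6 + 32.6 + 33.5 + 33.6) / 8 = 265.3000 / 8 = 33.1625
R̄ = (1.7 + 3.0 + 4.9 + 4.1 + 5.7 + 4.8 + 6.2 + 4.2) / 8 = 34.6000 / 8 = 4.3250
LCL = X̄̄ − A₂·R̄ = 33.1625 − 0.373 × 4.3250 = 31.5493

31.549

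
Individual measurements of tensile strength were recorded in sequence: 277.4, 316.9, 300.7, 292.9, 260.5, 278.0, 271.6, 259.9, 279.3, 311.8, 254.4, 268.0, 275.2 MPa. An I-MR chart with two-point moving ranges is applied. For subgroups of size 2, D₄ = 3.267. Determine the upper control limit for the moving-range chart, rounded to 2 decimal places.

71.22

Moving ranges: 39.5, 16.2, 7.8, 32.4, 17.5, 6.4, 11.7, 19.4, 32.5, 57.4, 13.6, 7.2; M̄R̄ = 261.6000 / 12 = 21.8000
UCL_MR = D₄·M̄R̄ = 3.267 × 21.8000 = 71.2206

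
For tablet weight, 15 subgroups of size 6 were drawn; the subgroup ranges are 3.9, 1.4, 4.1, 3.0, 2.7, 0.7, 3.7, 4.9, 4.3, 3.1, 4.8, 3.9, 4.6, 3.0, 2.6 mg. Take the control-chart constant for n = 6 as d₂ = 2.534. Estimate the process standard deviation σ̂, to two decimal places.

R̄ = (3.9 + 1.4 + 4.1 + 3.0 + 2.7 + 0.7 + 3.7 + 4.9 + 4.3 + 3.1 + 4.8 + 3.9 + 4.6 + 3.0 + 2.6) / 15 = 3.3800
σ̂ = R̄ / d₂ = 3.3800 / 2.534 = 1.3339

1.33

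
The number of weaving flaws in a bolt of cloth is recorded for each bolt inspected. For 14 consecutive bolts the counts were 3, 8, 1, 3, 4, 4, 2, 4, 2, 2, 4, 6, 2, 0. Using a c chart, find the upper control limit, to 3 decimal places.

c̄ = (3 + 8 + 1 + 3 + 4 + 4 + 2 + 4 + 2 + 2 + 4 + 6 + 2 + 0) / 14 = 45 / 14 = 3.2143
UCL = c̄ + 3√c̄ = 3.2143 + 3 × √3.2143 = 3.2143 + 3 × 1.7928 = 8.5928

8.593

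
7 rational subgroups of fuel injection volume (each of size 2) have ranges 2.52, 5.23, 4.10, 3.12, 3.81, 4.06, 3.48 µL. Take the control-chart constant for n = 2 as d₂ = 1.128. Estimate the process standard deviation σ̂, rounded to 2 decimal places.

R̄ = (2.52 + 5.23 + 4.10 + 3.12 + 3.81 + 4.06 + 3.48) / 7 = 3.7600
σ̂ = R̄ / d₂ = 3.7600 / 1.128 = 3.3333

3.33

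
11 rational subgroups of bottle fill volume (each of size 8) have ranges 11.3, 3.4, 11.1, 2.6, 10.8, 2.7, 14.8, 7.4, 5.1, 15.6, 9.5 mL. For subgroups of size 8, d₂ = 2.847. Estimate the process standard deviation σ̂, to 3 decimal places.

3.011

R̄ = (11.3 + 3.4 + 11.1 + 2.6 + 10.8 + 2.7 + 14.8 + 7.4 + 5.1 + 15.6 + 9.5) / 11 = 8.5727
σ̂ = R̄ / d₂ = 8.5727 / 2.847 = 3.0111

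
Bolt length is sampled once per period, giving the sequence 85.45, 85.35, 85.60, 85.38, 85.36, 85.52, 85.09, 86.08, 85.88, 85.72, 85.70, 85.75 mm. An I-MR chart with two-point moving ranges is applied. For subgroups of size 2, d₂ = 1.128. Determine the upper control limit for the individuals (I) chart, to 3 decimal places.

86.202

X̄ = (85.45 + 85.35 + 85.60 + 85.38 + 85.36 + 85.52 + 85.09 + 86.08 + 85.88 + 85.72 + 85.70 + 85.75) / 12 = 85.5733
Moving ranges: 0.10, 0.25, 0.22, 0.02, 0.16, 0.43, 0.99, 0.20, 0.16, 0.02, 0.05; M̄R̄ = 2.6000 / 11 = 0.2364
UCL = X̄ + 3·M̄R̄/d₂ = 85.5733 + 3 × 0.2364 / 1.128 = 86.2020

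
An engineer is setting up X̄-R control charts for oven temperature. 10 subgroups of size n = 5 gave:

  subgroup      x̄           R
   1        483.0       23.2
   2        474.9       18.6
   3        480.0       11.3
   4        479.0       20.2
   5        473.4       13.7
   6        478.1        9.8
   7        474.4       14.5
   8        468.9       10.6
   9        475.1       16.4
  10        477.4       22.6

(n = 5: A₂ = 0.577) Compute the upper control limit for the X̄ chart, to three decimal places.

X̄̄ = (483.0 + 474.9 + 480.0 + 479.0 + 473.4 + 478.1 + 474.4 + 468.9 + 475.1 + 477.4) / 10 = 4764.2000 / 10 = 476.4200
R̄ = (23.2 + 18.6 + 11.3 + 20.2 + 13.7 + 9.8 + 14.5 + 10.6 + 16.4 + 22.6) / 10 = 160.9000 / 10 = 16.0900
UCL = X̄̄ + A₂·R̄ = 476.4200 + 0.577 × 16.0900 = 485.7039

485.704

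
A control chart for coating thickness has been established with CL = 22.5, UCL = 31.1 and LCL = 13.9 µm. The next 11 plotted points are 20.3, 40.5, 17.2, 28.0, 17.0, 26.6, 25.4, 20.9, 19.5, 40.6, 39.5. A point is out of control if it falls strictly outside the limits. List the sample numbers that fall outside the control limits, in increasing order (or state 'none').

2, 10, 11

Compare each point to [13.9, 31.1]: sample 2 = 40.5 > UCL; sample 10 = 40.6 > UCL; sample 11 = 39.5 > UCL.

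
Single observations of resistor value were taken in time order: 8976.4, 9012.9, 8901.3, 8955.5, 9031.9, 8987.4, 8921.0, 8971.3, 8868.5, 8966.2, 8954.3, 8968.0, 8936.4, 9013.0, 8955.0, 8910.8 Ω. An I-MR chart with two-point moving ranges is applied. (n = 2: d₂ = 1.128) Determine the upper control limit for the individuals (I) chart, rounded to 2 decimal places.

X̄ = (8976.4 + 9012.9 + 8901.3 + 8955.5 + 9031.9 + 8987.4 + 8921.0 + 8971.3 + 8868.5 + 8966.2 + 8954.3 + 8968.0 + 8936.4 + 9013.0 + 8955.0 + 8910.8) / 16 = 8958.1187
Moving ranges: 36.5, 111.6, 54.2, 76.4, 44.5, 66.4, 50.3, 102.8, 97.7, 11.9, 13.7, 31.6, 76.6, 58.0, 44.2; M̄R̄ = 876.4000 / 15 = 58.4267
UCL = X̄ + 3·M̄R̄/d₂ = 8958.1187 + 3 × 58.4267 / 1.128 = 9113.5088

9113.51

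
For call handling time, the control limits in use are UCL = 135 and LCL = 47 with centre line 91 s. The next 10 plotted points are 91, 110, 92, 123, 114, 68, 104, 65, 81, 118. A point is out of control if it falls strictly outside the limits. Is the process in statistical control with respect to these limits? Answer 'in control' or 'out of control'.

All 10 points lie within [47, 135].

in control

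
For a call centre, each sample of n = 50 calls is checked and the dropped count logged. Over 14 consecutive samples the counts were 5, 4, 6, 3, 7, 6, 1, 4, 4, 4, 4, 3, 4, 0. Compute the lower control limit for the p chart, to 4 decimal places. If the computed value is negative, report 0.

0.0000

p̄ = Σdᵢ / (k·n) = 55 / (14 × 50) = 0.07857
LCL = p̄ − 3·√(p̄(1−p̄)/n) = 0.07857 − 3 × 0.03805 = -0.03558 → 0 (negative, so LCL = 0)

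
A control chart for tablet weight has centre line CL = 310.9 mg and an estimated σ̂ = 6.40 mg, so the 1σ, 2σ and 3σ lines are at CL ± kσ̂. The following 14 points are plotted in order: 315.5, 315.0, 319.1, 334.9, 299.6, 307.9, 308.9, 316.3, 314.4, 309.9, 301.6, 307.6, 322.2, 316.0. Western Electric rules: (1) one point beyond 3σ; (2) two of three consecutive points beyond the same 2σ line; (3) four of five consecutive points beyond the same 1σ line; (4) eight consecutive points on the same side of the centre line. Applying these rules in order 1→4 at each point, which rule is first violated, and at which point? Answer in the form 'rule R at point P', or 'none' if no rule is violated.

rule 1 at point 4

Zone of each point (C = within 1σ̂, B = 1σ̂–2σ̂, A = 2σ̂–3σ̂, * = beyond 3σ̂; sign = side of CL): 1:+C, 2:+C, 3:+B, 4:+*, 5:-B, 6:-C, 7:-C, 8:+C, 9:+C, 10:-C, 11:-B, 12:-C, 13:+B, 14:+C
Rule 1 (one point beyond the 3σ limits) is satisfied at point 4.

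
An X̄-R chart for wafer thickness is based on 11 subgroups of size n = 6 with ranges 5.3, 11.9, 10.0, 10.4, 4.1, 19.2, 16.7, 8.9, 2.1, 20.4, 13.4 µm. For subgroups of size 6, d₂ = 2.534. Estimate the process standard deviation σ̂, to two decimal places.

4.39

R̄ = (5.3 + 11.9 + 10.0 + 10.4 + 4.1 + 19.2 + 16.7 + 8.9 + 2.1 + 20.4 + 13.4) / 11 = 11.1273
σ̂ = R̄ / d₂ = 11.1273 / 2.534 = 4.3912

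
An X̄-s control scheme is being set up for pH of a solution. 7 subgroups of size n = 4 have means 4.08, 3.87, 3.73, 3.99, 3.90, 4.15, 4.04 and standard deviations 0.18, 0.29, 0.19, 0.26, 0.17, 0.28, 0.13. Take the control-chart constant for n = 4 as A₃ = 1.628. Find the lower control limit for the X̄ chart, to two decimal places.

3.62

X̄̄ = (4.08 + 3.87 + 3.73 + 3.99 + 3.90 + 4.15 + 4.04) / 7 = 3.9657
s̄ = (0.18 + 0.29 + 0.19 + 0.26 + 0.17 + 0.28 + 0.13) / 7 = 0.2143
LCL = X̄̄ − A₃·s̄ = 3.9657 − 1.628 × 0.2143 = 3.6169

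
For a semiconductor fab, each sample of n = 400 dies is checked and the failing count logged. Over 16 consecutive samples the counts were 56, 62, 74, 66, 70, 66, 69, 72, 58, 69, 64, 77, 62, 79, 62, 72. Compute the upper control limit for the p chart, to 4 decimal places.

p̄ = Σdᵢ / (k·n) = 1078 / (16 × 400) = 0.16844
UCL = p̄ + 3·√(p̄(1−p̄)/n) = 0.16844 + 3 × √(0.16844×0.83156/400) = 0.16844 + 3 × 0.01871 = 0.22458

0.2246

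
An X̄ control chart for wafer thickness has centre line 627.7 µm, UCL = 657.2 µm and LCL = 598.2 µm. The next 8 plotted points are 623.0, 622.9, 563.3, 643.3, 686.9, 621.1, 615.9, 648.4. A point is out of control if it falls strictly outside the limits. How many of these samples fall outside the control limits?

2

Compare each point to [598.2, 657.2]: sample 3 = 563.3 < LCL; sample 5 = 686.9 > UCL.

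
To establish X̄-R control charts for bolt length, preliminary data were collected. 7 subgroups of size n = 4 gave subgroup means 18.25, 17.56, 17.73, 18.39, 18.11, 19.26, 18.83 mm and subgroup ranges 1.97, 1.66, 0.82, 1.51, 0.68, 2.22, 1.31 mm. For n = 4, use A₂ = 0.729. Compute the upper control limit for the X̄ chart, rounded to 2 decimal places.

19.36

X̄̄ = (18.25 + 17.56 + 17.73 + 18.39 + 18.11 + 19.26 + 18.83) / 7 = 128.1300 / 7 = 18.3043
R̄ = (1.97 + 1.66 + 0.82 + 1.51 + 0.68 + 2.22 + 1.31) / 7 = 10.1700 / 7 = 1.4529
UCL = X̄̄ + A₂·R̄ = 18.3043 + 0.729 × 1.4529 = 19.3634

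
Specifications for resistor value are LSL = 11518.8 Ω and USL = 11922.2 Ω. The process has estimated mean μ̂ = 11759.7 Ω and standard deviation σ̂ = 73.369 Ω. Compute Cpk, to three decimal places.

Cpu = (USL − μ̂) / (3σ̂) = (11922.2 − 11759.7) / (3 × 73.369) = 0.7383; Cpl = (μ̂ − LSL) / (3σ̂) = (11759.7 − 11518.8) / (3 × 73.369) = 1.0945; Cpk = min(Cpu, Cpl) = 0.7383

0.738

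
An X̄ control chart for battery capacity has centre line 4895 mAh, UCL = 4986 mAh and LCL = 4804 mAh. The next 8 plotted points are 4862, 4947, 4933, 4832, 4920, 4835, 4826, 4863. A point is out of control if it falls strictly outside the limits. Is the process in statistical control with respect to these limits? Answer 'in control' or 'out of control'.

All 8 points lie within [4804, 4986].

in control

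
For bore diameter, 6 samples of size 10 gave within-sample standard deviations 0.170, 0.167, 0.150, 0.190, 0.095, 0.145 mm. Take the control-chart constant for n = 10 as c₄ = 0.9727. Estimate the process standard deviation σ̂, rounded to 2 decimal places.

s̄ = (0.170 + 0.167 + 0.150 + 0.190 + 0.095 + 0.145) / 6 = 0.1528
σ̂ = s̄ / c₄ = 0.1528 / 0.9727 = 0.1571

0.16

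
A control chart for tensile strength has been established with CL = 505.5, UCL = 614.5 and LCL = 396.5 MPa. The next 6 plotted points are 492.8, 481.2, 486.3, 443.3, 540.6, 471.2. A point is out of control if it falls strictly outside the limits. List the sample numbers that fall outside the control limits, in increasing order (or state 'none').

All 6 points lie within [396.5, 614.5].

none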